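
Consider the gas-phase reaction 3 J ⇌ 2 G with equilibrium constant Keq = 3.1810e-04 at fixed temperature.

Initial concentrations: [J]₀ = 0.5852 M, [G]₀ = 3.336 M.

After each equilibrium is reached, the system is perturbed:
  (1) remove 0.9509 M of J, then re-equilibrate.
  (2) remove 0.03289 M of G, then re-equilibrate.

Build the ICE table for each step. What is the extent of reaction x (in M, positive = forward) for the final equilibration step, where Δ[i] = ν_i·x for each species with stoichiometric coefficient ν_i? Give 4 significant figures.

Q₀ = 55.53 vs Keq = 3.1810e-04 ⇒ Q>K, reverse
Step 1:
                    J           G
  I            0.5852       3.336
  C             4.681       -3.12
  E             5.266      0.2155
  solve Keq expr → x = -1.56; check Q = 3.1810e-04
Then remove 0.9509 M of J.
Step 2:
                    J           G
  I             4.315      0.2155
  C           0.07704    -0.05136
  E             4.392      0.1642
  solve Keq expr → x = -0.02568; check Q = 3.1810e-04
Then remove 0.03289 M of G.
Step 3:
                    J           G
  I             4.392      0.1313
  C          -0.04552     0.03034
  E             4.347      0.1616
  solve Keq expr → x = 0.01517; check Q = 3.1810e-04

x = 0.01517 M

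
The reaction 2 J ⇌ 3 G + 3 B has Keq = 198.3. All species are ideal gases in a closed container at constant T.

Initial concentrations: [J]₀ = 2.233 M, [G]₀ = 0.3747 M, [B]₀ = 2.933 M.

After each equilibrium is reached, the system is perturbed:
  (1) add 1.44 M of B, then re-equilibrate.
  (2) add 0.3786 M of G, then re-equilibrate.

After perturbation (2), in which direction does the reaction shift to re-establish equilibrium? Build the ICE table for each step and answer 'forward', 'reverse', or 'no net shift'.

Q₀ = 0.2662 vs Keq = 198.3 ⇒ Q<K, forward
Step 1:
                   J          G          B
  Initial      2.233     0.3747      2.933
  Change      -0.874      1.311      1.311
  Equil        1.359      1.686      4.244
  solve Keq expr → x = 0.437; check Q = 198.3
Then add 1.44 M of B.
Step 2:
                   J          G          B
  Initial      1.359      1.686      5.684
  Change      0.1721    -0.2581    -0.2581
  Equil        1.531      1.428      5.426
  solve Keq expr → x = -0.08604; check Q = 198.3
Then add 0.3786 M of G.
Step 3:
                   J          G          B
  Initial      1.531      1.806      5.426
  Change      0.1485    -0.2227    -0.2227
  Equil         1.68      1.584      5.203
  solve Keq expr → x = -0.07424; check Q = 198.3

Direction: reverse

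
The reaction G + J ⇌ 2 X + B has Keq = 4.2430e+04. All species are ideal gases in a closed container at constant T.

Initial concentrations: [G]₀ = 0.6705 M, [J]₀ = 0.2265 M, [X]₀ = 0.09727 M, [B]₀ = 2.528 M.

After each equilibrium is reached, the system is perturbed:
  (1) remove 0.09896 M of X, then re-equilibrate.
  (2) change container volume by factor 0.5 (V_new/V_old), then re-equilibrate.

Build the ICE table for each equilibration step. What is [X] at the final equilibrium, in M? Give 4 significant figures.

[X]_eq = 0.9024 M

Q₀ = 0.1575 vs Keq = 4.2430e+04 ⇒ Q<K, forward
Step 1:
                    G           J           X           B
  init         0.6705      0.2265     0.09727       2.528
  Δ           -0.2265     -0.2265      0.4529      0.2265
  eq            0.444  4.4254e-05      0.5502       2.754
  solve Keq expr → x = 0.2265; check Q = 4.2430e+04
Then remove 0.09896 M of X.
Step 2:
                    G           J           X           B
  init          0.444  4.4254e-05      0.4512       2.754
  Δ       -1.4483e-05 -1.4483e-05  2.8966e-05  1.4483e-05
  eq            0.444  2.9771e-05      0.4513       2.754
  solve Keq expr → x = 1.4483e-05; check Q = 4.2430e+04
Then change container volume by factor 0.5 (V_new/V_old).
Step 3:
                    G           J           X           B
  init         0.8881  5.9541e-05      0.9025       5.509
  Δ        5.9501e-05  5.9501e-05 -1.1900e-04 -5.9501e-05
  eq           0.8881  1.1904e-04      0.9024       5.509
  solve Keq expr → x = -5.9501e-05; check Q = 4.2430e+04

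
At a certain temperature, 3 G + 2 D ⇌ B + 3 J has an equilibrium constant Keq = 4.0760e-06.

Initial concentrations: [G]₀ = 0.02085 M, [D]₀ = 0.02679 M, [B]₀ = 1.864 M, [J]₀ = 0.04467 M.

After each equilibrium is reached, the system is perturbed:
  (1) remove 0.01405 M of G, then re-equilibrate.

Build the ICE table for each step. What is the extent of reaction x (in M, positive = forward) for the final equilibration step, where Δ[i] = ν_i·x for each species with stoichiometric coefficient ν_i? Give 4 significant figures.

x = -8.9489e-06 M

Q₀ = 2.5541e+04 vs Keq = 4.0760e-06 ⇒ Q>K, reverse
Step 1:
                  G         D         B         J
  Initial   0.02085   0.02679     1.864   0.04467
  Change    0.04454    0.0297  -0.01485  -0.04454
  Equil     0.06539   0.05649     1.849 1.2529e-04
  solve Keq expr → x = -0.01485; check Q = 4.0760e-06
Then remove 0.01405 M of G.
Step 2:
                  G         D         B         J
  Initial   0.05134   0.05649     1.849 1.2529e-04
  Change  2.6847e-05 1.7898e-05 -8.9489e-06 -2.6847e-05
  Equil     0.05137    0.0565     1.849 9.8446e-05
  solve Keq expr → x = -8.9489e-06; check Q = 4.0760e-06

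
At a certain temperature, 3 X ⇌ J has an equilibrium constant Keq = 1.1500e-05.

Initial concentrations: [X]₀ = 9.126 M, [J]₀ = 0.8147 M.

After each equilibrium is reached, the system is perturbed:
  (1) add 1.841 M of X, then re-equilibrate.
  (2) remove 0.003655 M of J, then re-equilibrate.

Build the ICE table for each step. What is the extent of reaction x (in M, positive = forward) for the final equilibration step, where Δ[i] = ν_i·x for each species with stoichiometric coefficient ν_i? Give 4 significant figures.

Q₀ = 0.001072 vs Keq = 1.1500e-05 ⇒ Q>K, reverse
Step 1:
                   X          J
  I            9.126     0.8147
  C            2.391    -0.7971
  E            11.52    0.01757
  solve Keq expr → x = -0.7971; check Q = 1.1500e-05
Then add 1.841 M of X.
Step 2:
                   X          J
  I            13.36    0.01757
  C           -0.029   0.009666
  E            13.33    0.02724
  solve Keq expr → x = 0.009666; check Q = 1.1500e-05
Then remove 0.003655 M of J.
Step 3:
                   X          J
  I            13.33    0.02358
  C         -0.01077   0.003589
  E            13.32    0.02717
  solve Keq expr → x = 0.003589; check Q = 1.1500e-05

x = 0.003589 M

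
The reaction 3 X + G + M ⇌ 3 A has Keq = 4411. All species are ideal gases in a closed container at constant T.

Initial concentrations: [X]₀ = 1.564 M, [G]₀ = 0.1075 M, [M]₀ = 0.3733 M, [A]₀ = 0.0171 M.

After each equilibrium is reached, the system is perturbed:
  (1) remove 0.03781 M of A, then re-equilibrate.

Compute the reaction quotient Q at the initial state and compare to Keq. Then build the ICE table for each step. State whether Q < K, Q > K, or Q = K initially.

Q₀ = 3.2570e-05; Q < K (proceeds forward)

Q₀ = 3.2570e-05 vs Keq = 4411 ⇒ Q<K, forward
Step 1:
                    X           G           M           A
  I             1.564      0.1075      0.3733      0.0171
  C           -0.3224     -0.1075     -0.1075      0.3224
  E             1.242  1.7446e-05      0.2658      0.3395
  solve Keq expr → x = 0.1075; check Q = 4411
Then remove 0.03781 M of A.
Step 2:
                    X           G           M           A
  I             1.242  1.7446e-05      0.2658      0.3017
  C       -1.5601e-05 -5.2004e-06 -5.2004e-06  1.5601e-05
  E             1.242  1.2245e-05      0.2658      0.3018
  solve Keq expr → x = 5.2004e-06; check Q = 4411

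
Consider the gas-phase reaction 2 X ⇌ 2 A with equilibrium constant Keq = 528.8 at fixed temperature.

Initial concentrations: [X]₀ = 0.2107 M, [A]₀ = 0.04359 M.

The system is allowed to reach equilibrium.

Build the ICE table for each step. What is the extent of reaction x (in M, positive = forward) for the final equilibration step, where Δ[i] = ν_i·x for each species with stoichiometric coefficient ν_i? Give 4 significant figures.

Q₀ = 0.0428 vs Keq = 528.8 ⇒ Q<K, forward
Step 1:
                   X          A
  Initial     0.2107    0.04359
  Change     -0.2001     0.2001
  Equil       0.0106     0.2437
  solve Keq expr → x = 0.1001; check Q = 528.8

x = 0.1001 M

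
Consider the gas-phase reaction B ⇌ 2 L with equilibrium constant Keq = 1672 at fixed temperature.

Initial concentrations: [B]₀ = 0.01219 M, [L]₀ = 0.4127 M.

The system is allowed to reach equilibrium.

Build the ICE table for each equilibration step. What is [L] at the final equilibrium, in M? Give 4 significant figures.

[L]_eq = 0.4369 M

Q₀ = 13.97 vs Keq = 1672 ⇒ Q<K, forward
Step 1:
                  B         L
  init      0.01219    0.4127
  Δ        -0.01208   0.02415
  eq      1.1414e-04    0.4369
  solve Keq expr → x = 0.01208; check Q = 1672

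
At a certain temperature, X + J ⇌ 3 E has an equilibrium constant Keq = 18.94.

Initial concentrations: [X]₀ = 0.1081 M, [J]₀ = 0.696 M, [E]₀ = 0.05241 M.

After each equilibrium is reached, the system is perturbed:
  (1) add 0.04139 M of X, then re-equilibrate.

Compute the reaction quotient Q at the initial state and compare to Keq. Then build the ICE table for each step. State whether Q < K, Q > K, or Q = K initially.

Q₀ = 0.001913 vs Keq = 18.94 ⇒ Q<K, forward
Step 1:
                    X           J           E
  I            0.1081       0.696     0.05241
  C           -0.1038     -0.1038      0.3114
  E          0.004294      0.5922      0.3638
  solve Keq expr → x = 0.1038; check Q = 18.94
Then add 0.04139 M of X.
Step 2:
                    X           J           E
  I           0.04568      0.5922      0.3638
  C          -0.03576    -0.03576      0.1073
  E          0.009922      0.5564      0.4711
  solve Keq expr → x = 0.03576; check Q = 18.94

Q₀ = 0.001913; Q < K (proceeds forward)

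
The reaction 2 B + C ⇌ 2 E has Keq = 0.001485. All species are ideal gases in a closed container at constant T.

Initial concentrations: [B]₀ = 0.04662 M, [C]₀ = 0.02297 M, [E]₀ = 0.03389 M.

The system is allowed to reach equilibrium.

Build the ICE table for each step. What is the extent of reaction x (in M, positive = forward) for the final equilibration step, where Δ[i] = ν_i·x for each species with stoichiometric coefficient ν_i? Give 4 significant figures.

x = -0.01664 M

Q₀ = 23.01 vs Keq = 0.001485 ⇒ Q>K, reverse
Step 1:
                  B         C         E
  init      0.04662   0.02297   0.03389
  Δ         0.03328   0.01664  -0.03328
  eq         0.0799   0.03961 6.1276e-04
  solve Keq expr → x = -0.01664; check Q = 0.001485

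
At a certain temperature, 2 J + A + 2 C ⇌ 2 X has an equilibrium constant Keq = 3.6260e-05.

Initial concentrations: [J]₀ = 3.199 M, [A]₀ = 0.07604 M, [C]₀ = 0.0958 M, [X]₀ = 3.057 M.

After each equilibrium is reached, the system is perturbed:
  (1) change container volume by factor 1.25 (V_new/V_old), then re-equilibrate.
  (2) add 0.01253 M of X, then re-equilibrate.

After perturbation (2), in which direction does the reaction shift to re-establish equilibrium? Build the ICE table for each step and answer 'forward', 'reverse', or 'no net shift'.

Direction: reverse

Q₀ = 1309 vs Keq = 3.6260e-05 ⇒ Q>K, reverse
Step 1:
                  J         A         C         X
  I           3.199   0.07604    0.0958     3.057
  C           2.919      1.46     2.919    -2.919
  E           6.118     1.536     3.015    0.1377
  solve Keq expr → x = -1.46; check Q = 3.6260e-05
Then change container volume by factor 1.25 (V_new/V_old).
Step 2:
                  J         A         C         X
  I           4.895     1.229     2.412    0.1101
  C         0.02941    0.0147   0.02941  -0.02941
  E           4.924     1.243     2.442   0.08072
  solve Keq expr → x = -0.0147; check Q = 3.6260e-05
Then add 0.01253 M of X.
Step 3:
                  J         A         C         X
  I           4.924     1.243     2.442   0.09325
  C         0.01176  0.005878   0.01176  -0.01176
  E           4.936     1.249     2.453   0.08149
  solve Keq expr → x = -0.005878; check Q = 3.6260e-05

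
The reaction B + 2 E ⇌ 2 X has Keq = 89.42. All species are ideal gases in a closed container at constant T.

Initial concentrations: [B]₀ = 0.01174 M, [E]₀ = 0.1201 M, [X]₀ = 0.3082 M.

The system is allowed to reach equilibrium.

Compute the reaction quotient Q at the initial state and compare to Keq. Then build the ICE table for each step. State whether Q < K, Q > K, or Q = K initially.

Q₀ = 560.9; Q > K (proceeds reverse)

Q₀ = 560.9 vs Keq = 89.42 ⇒ Q>K, reverse
Step 1:
                  B         E         X
  Initial   0.01174    0.1201    0.3082
  Change    0.01984   0.03968  -0.03968
  Equil     0.03158    0.1598    0.2685
  solve Keq expr → x = -0.01984; check Q = 89.42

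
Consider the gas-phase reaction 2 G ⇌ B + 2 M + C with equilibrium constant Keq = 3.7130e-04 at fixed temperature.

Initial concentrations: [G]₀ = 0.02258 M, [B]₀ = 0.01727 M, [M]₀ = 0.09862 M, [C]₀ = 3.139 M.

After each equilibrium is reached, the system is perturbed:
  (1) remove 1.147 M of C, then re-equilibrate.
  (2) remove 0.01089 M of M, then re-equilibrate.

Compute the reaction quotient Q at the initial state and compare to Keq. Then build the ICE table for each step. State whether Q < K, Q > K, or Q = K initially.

Q₀ = 1.034; Q > K (proceeds reverse)

Q₀ = 1.034 vs Keq = 3.7130e-04 ⇒ Q>K, reverse
Step 1:
                    G           B           M           C
  Initial     0.02258     0.01727     0.09862       3.139
  Change      0.03435    -0.01718    -0.03435    -0.01718
  Equil       0.05693  9.3342e-05     0.06427       3.122
  solve Keq expr → x = -0.01718; check Q = 3.7130e-04
Then remove 1.147 M of C.
Step 2:
                    G           B           M           C
  Initial     0.05693  9.3342e-05     0.06427       1.975
  Change  -1.0635e-04  5.3174e-05  1.0635e-04  5.3174e-05
  Equil       0.05683  1.4652e-04     0.06437       1.975
  solve Keq expr → x = 5.3174e-05; check Q = 3.7130e-04
Then remove 0.01089 M of M.
Step 3:
                    G           B           M           C
  Initial     0.05683  1.4652e-04     0.05348       1.975
  Change  -1.2756e-04  6.3778e-05  1.2756e-04  6.3778e-05
  Equil        0.0567  2.1029e-04     0.05361       1.975
  solve Keq expr → x = 6.3778e-05; check Q = 3.7130e-04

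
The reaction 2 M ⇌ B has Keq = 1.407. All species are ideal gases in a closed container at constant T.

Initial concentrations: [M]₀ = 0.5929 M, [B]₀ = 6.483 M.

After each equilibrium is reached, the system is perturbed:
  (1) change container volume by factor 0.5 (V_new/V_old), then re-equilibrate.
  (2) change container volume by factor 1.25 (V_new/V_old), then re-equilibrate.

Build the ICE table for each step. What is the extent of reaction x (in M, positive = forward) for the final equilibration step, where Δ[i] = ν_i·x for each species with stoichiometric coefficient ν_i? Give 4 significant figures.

x = -0.1296 M

Q₀ = 18.44 vs Keq = 1.407 ⇒ Q>K, reverse
Step 1:
                   M          B
  init        0.5929      6.483
  Δ            1.432    -0.7158
  eq           2.025      5.767
  solve Keq expr → x = -0.7158; check Q = 1.407
Then change container volume by factor 0.5 (V_new/V_old).
Step 2:
                   M          B
  init         4.049      11.53
  Δ           -1.117     0.5587
  eq           2.932      12.09
  solve Keq expr → x = 0.5587; check Q = 1.407
Then change container volume by factor 1.25 (V_new/V_old).
Step 3:
                   M          B
  init         2.345      9.674
  Δ           0.2592    -0.1296
  eq           2.605      9.545
  solve Keq expr → x = -0.1296; check Q = 1.407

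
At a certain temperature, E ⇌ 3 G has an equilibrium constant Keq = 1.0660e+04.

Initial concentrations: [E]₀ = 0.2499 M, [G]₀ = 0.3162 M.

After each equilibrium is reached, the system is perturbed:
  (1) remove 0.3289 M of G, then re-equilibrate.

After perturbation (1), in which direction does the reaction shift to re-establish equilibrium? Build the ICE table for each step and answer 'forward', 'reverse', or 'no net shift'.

Direction: forward

Q₀ = 0.1265 vs Keq = 1.0660e+04 ⇒ Q<K, forward
Step 1:
                   E          G
  init        0.2499     0.3162
  Δ          -0.2498     0.7494
  eq      1.1349e-04      1.066
  solve Keq expr → x = 0.2498; check Q = 1.0660e+04
Then remove 0.3289 M of G.
Step 2:
                   E          G
  init    1.1349e-04     0.7367
  Δ       -7.5959e-05 2.2788e-04
  eq      3.7536e-05     0.7369
  solve Keq expr → x = 7.5959e-05; check Q = 1.0660e+04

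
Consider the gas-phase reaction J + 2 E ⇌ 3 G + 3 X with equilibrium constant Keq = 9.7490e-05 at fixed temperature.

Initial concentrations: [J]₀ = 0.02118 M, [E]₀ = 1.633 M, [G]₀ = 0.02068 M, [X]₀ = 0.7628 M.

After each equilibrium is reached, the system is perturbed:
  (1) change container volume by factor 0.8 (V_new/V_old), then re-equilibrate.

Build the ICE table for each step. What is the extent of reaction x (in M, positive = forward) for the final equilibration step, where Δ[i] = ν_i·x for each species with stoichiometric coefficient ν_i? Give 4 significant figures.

Q₀ = 6.9500e-05 vs Keq = 9.7490e-05 ⇒ Q<K, forward
Step 1:
                    J           E           G           X
  I           0.02118       1.633     0.02068      0.7628
  C       -7.1027e-04   -0.001421    0.002131    0.002131
  E           0.02047       1.632     0.02281      0.7649
  solve Keq expr → x = 7.1027e-04; check Q = 9.7490e-05
Then change container volume by factor 0.8 (V_new/V_old).
Step 2:
                    J           E           G           X
  I           0.02559       2.039     0.02851      0.9562
  C          0.001687    0.003375   -0.005062   -0.005062
  E           0.02727       2.043     0.02345      0.9511
  solve Keq expr → x = -0.001687; check Q = 9.7490e-05

x = -0.001687 M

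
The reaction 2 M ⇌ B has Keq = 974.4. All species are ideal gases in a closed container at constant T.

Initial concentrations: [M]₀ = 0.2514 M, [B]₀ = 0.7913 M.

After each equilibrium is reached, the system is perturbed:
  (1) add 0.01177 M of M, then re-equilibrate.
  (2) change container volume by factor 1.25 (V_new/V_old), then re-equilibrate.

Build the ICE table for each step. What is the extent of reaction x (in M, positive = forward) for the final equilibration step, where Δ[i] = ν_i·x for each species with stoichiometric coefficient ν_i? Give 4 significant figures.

x = -0.001428 M

Q₀ = 12.52 vs Keq = 974.4 ⇒ Q<K, forward
Step 1:
                   M          B
  Initial     0.2514     0.7913
  Change      -0.221     0.1105
  Equil      0.03042     0.9018
  solve Keq expr → x = 0.1105; check Q = 974.4
Then add 0.01177 M of M.
Step 2:
                   M          B
  Initial    0.04219     0.9018
  Change    -0.01167   0.005836
  Equil      0.03052     0.9076
  solve Keq expr → x = 0.005836; check Q = 974.4
Then change container volume by factor 1.25 (V_new/V_old).
Step 3:
                   M          B
  Initial    0.02442     0.7261
  Change    0.002855  -0.001428
  Equil      0.02727     0.7247
  solve Keq expr → x = -0.001428; check Q = 974.4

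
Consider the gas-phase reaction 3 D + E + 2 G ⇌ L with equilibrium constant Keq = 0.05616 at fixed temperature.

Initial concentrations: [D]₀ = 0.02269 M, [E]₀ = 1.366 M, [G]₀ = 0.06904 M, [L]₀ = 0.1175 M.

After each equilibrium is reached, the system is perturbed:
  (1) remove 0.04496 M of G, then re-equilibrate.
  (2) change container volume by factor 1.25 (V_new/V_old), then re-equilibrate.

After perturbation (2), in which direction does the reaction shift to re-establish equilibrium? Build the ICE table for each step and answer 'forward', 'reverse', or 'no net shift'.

Direction: reverse

Q₀ = 1.5448e+06 vs Keq = 0.05616 ⇒ Q>K, reverse
Step 1:
                  D         E         G         L
  Initial   0.02269     1.366   0.06904    0.1175
  Change     0.3513    0.1171    0.2342   -0.1171
  Equil       0.374     1.483    0.3032 4.0063e-04
  solve Keq expr → x = -0.1171; check Q = 0.05616
Then remove 0.04496 M of G.
Step 2:
                  D         E         G         L
  Initial     0.374     1.483    0.2583 4.0063e-04
  Change  3.2616e-04 1.0872e-04 2.1744e-04 -1.0872e-04
  Equil      0.3743     1.483    0.2585 2.9191e-04
  solve Keq expr → x = -1.0872e-04; check Q = 0.05616
Then change container volume by factor 1.25 (V_new/V_old).
Step 3:
                  D         E         G         L
  Initial    0.2995     1.187    0.2068 2.3353e-04
  Change  4.6920e-04 1.5640e-04 3.1280e-04 -1.5640e-04
  Equil      0.2999     1.187    0.2071 7.7125e-05
  solve Keq expr → x = -1.5640e-04; check Q = 0.05616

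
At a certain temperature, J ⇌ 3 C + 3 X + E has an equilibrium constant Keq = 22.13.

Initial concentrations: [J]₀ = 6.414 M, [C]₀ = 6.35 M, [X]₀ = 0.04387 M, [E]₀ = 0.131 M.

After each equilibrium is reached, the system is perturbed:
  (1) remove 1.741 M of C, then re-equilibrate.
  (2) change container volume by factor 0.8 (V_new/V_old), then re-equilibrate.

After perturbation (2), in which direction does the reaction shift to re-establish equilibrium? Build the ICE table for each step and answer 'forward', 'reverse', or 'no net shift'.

Q₀ = 4.4154e-04 vs Keq = 22.13 ⇒ Q<K, forward
Step 1:
                    J           C           X           E
  Initial       6.414        6.35     0.04387       0.131
  Change      -0.2985      0.8954      0.8954      0.2985
  Equil         6.116       7.245      0.9392      0.4295
  solve Keq expr → x = 0.2985; check Q = 22.13
Then remove 1.741 M of C.
Step 2:
                    J           C           X           E
  Initial       6.116       5.504      0.9392      0.4295
  Change     -0.06521      0.1956      0.1956     0.06521
  Equil          6.05         5.7       1.135      0.4947
  solve Keq expr → x = 0.06521; check Q = 22.13
Then change container volume by factor 0.8 (V_new/V_old).
Step 3:
                    J           C           X           E
  Initial       7.563       7.125       1.419      0.6183
  Change       0.1261     -0.3783     -0.3783     -0.1261
  Equil         7.689       6.747        1.04      0.4922
  solve Keq expr → x = -0.1261; check Q = 22.13

Direction: reverse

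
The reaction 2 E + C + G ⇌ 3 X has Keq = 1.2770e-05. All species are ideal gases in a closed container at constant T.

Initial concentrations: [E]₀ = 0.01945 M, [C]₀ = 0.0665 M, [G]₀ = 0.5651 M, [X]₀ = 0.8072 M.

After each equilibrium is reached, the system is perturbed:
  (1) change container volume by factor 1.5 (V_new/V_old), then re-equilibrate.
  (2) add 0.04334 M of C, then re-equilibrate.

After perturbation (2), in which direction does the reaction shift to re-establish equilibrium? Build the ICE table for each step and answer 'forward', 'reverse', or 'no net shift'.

Q₀ = 3.6996e+04 vs Keq = 1.2770e-05 ⇒ Q>K, reverse
Step 1:
                   E          C          G          X
  Initial    0.01945     0.0665     0.5651     0.8072
  Change      0.5313     0.2657     0.2657     -0.797
  Equil       0.5508     0.3322     0.8308    0.01022
  solve Keq expr → x = -0.2657; check Q = 1.2770e-05
Then change container volume by factor 1.5 (V_new/V_old).
Step 2:
                   E          C          G          X
  Initial     0.3672     0.2214     0.5538   0.006816
  Change  5.6802e-04 2.8401e-04 2.8401e-04 -8.5203e-04
  Equil       0.3677     0.2217     0.5541   0.005964
  solve Keq expr → x = -2.8401e-04; check Q = 1.2770e-05
Then add 0.04334 M of C.
Step 3:
                   E          C          G          X
  Initial     0.3677     0.2651     0.5541   0.005964
  Change  -2.4103e-04 -1.2052e-04 -1.2052e-04 3.6155e-04
  Equil       0.3675     0.2649      0.554   0.006326
  solve Keq expr → x = 1.2052e-04; check Q = 1.2770e-05

Direction: forward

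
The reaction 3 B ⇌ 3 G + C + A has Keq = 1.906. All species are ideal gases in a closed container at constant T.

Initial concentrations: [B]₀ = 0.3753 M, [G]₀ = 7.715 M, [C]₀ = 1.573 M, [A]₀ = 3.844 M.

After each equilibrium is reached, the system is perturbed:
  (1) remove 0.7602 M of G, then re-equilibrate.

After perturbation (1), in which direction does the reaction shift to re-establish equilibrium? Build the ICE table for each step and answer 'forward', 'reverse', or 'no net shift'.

Q₀ = 5.2527e+04 vs Keq = 1.906 ⇒ Q>K, reverse
Step 1:
                   B          G          C          A
  Initial     0.3753      7.715      1.573      3.844
  Change       3.371     -3.371     -1.124     -1.124
  Equil        3.746      4.344     0.4494       2.72
  solve Keq expr → x = -1.124; check Q = 1.906
Then remove 0.7602 M of G.
Step 2:
                   B          G          C          A
  Initial      3.746      3.584     0.4494       2.72
  Change     -0.2363     0.2363    0.07877    0.07877
  Equil         3.51       3.82     0.5281      2.799
  solve Keq expr → x = 0.07877; check Q = 1.906

Direction: forward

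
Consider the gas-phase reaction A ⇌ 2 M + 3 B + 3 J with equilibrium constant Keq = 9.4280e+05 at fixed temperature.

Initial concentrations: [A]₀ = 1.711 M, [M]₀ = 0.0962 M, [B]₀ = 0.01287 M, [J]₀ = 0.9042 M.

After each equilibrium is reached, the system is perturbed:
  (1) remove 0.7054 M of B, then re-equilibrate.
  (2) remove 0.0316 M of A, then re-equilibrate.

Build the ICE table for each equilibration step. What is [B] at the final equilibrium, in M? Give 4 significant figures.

Q₀ = 8.5237e-09 vs Keq = 9.4280e+05 ⇒ Q<K, forward
Step 1:
                  A         M         B         J
  I           1.711    0.0962   0.01287    0.9042
  C          -1.535     3.071     4.606     4.606
  E          0.1755     3.167     4.619     5.511
  solve Keq expr → x = 1.535; check Q = 9.4280e+05
Then remove 0.7054 M of B.
Step 2:
                  A         M         B         J
  I          0.1755     3.167     3.914     5.511
  C        -0.04267   0.08533     0.128     0.128
  E          0.1328     3.253     4.042     5.639
  solve Keq expr → x = 0.04267; check Q = 9.4280e+05
Then remove 0.0316 M of A.
Step 3:
                  A         M         B         J
  I          0.1012     3.253     4.042     5.639
  C         0.01923  -0.03846  -0.05768  -0.05768
  E          0.1205     3.214     3.984     5.581
  solve Keq expr → x = -0.01923; check Q = 9.4280e+05

[B]_eq = 3.984 M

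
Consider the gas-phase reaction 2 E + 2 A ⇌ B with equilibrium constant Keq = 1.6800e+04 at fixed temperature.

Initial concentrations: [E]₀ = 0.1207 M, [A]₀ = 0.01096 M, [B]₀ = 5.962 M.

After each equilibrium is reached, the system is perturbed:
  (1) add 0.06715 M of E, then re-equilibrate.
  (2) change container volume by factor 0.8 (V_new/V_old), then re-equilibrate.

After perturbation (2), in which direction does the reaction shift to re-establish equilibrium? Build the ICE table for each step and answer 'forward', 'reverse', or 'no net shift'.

Direction: forward

Q₀ = 3.4069e+06 vs Keq = 1.6800e+04 ⇒ Q>K, reverse
Step 1:
                    E           A           B
  Initial      0.1207     0.01096       5.962
  Change      0.08177     0.08177    -0.04088
  Equil        0.2025     0.09273       5.921
  solve Keq expr → x = -0.04088; check Q = 1.6800e+04
Then add 0.06715 M of E.
Step 2:
                    E           A           B
  Initial      0.2696     0.09273       5.921
  Change     -0.01804    -0.01804    0.009022
  Equil        0.2516     0.07468        5.93
  solve Keq expr → x = 0.009022; check Q = 1.6800e+04
Then change container volume by factor 0.8 (V_new/V_old).
Step 3:
                    E           A           B
  Initial      0.3145     0.09335       7.413
  Change     -0.02158    -0.02158     0.01079
  Equil        0.2929     0.07177       7.423
  solve Keq expr → x = 0.01079; check Q = 1.6800e+04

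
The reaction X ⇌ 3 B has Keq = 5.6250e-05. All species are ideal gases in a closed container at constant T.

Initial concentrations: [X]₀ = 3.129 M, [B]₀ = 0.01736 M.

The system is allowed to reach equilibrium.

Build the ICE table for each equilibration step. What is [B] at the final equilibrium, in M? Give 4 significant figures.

Q₀ = 1.6720e-06 vs Keq = 5.6250e-05 ⇒ Q<K, forward
Step 1:
                  X         B
  Initial     3.129   0.01736
  Change   -0.01287    0.0386
  Equil       3.116   0.05596
  solve Keq expr → x = 0.01287; check Q = 5.6250e-05

[B]_eq = 0.05596 M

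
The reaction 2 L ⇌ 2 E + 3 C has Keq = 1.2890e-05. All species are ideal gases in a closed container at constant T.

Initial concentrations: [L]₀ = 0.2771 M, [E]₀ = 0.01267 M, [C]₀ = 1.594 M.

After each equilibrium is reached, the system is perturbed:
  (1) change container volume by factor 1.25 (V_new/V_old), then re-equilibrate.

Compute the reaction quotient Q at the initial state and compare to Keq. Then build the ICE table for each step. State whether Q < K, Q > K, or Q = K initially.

Q₀ = 0.008467 vs Keq = 1.2890e-05 ⇒ Q>K, reverse
Step 1:
                  L         E         C
  Initial    0.2771   0.01267     1.594
  Change    0.01215  -0.01215  -0.01822
  Equil      0.2892 5.2499e-04     1.576
  solve Keq expr → x = -0.006073; check Q = 1.2890e-05
Then change container volume by factor 1.25 (V_new/V_old).
Step 2:
                  L         E         C
  Initial    0.2314 4.1999e-04     1.261
  Change  -1.6637e-04 1.6637e-04 2.4955e-04
  Equil      0.2312 5.8636e-04     1.261
  solve Keq expr → x = 8.3184e-05; check Q = 1.2890e-05

Q₀ = 0.008467; Q > K (proceeds reverse)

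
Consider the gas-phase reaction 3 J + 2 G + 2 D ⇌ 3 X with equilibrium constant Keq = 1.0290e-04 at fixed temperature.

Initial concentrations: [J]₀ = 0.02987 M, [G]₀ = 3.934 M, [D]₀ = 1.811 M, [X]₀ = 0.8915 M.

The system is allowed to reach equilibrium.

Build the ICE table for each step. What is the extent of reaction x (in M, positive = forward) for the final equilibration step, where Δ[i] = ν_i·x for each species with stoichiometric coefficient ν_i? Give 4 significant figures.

x = -0.2419 M

Q₀ = 523.8 vs Keq = 1.0290e-04 ⇒ Q>K, reverse
Step 1:
                  J         G         D         X
  I         0.02987     3.934     1.811    0.8915
  C          0.7257    0.4838    0.4838   -0.7257
  E          0.7555     4.418     2.295    0.1658
  solve Keq expr → x = -0.2419; check Q = 1.0290e-04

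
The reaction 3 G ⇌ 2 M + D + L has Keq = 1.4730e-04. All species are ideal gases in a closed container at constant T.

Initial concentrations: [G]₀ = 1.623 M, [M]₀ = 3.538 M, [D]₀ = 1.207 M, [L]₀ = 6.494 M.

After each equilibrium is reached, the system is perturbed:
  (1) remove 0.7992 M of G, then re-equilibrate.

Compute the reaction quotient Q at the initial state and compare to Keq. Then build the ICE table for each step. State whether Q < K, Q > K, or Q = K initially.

Q₀ = 22.95; Q > K (proceeds reverse)

Q₀ = 22.95 vs Keq = 1.4730e-04 ⇒ Q>K, reverse
Step 1:
                  G         M         D         L
  Initial     1.623     3.538     1.207     6.494
  Change      3.612    -2.408    -1.204    -1.204
  Equil       5.235      1.13  0.003126      5.29
  solve Keq expr → x = -1.204; check Q = 1.4730e-04
Then remove 0.7992 M of G.
Step 2:
                  G         M         D         L
  Initial     4.435      1.13  0.003126      5.29
  Change   0.003633 -0.002422 -0.001211 -0.001211
  Equil       4.439     1.128  0.001915     5.289
  solve Keq expr → x = -0.001211; check Q = 1.4730e-04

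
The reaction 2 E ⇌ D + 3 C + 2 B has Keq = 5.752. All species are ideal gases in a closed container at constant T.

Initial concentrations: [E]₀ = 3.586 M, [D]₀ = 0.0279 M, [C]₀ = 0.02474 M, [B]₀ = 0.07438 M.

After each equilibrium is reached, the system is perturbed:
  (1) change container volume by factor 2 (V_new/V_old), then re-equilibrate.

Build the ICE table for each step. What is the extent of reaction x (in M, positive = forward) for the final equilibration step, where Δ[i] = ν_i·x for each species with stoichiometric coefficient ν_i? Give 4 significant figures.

Q₀ = 1.8176e-10 vs Keq = 5.752 ⇒ Q<K, forward
Step 1:
                   E          D          C          B
  Initial      3.586     0.0279    0.02474    0.07438
  Change       -1.52     0.7601       2.28       1.52
  Equil        2.066      0.788      2.305      1.595
  solve Keq expr → x = 0.7601; check Q = 5.752
Then change container volume by factor 2 (V_new/V_old).
Step 2:
                   E          D          C          B
  Initial      1.033      0.394      1.153     0.7973
  Change     -0.3165     0.1582     0.4747     0.3165
  Equil       0.7164     0.5523      1.627      1.114
  solve Keq expr → x = 0.1582; check Q = 5.752

x = 0.1582 M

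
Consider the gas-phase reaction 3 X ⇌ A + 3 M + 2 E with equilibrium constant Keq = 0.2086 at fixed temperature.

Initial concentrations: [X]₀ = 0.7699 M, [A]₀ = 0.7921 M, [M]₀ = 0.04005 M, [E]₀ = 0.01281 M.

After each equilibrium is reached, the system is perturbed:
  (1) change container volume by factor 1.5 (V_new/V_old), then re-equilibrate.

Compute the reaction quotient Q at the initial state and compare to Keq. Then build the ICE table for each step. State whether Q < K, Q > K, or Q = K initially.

Q₀ = 1.8297e-08 vs Keq = 0.2086 ⇒ Q<K, forward
Step 1:
                   X          A          M          E
  init        0.7699     0.7921    0.04005    0.01281
  Δ          -0.4269     0.1423     0.4269     0.2846
  eq           0.343     0.9344      0.467     0.2974
  solve Keq expr → x = 0.1423; check Q = 0.2086
Then change container volume by factor 1.5 (V_new/V_old).
Step 2:
                   X          A          M          E
  init        0.2287     0.6229     0.3113     0.1983
  Δ         -0.04011    0.01337    0.04011    0.02674
  eq          0.1885     0.6363     0.3514      0.225
  solve Keq expr → x = 0.01337; check Q = 0.2086

Q₀ = 1.8297e-08; Q < K (proceeds forward)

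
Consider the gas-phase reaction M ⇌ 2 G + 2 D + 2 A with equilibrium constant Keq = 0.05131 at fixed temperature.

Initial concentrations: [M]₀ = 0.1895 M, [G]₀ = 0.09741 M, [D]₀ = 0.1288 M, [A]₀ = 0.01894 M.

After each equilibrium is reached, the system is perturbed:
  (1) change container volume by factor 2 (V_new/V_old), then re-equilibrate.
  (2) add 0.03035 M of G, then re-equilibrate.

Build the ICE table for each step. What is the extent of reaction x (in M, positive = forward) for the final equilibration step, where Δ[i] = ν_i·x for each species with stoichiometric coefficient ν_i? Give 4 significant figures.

Q₀ = 2.9798e-07 vs Keq = 0.05131 ⇒ Q<K, forward
Step 1:
                   M          G          D          A
  I           0.1895    0.09741     0.1288    0.01894
  C          -0.1433     0.2865     0.2865     0.2865
  E          0.04624     0.3839     0.4153     0.3055
  solve Keq expr → x = 0.1433; check Q = 0.05131
Then change container volume by factor 2 (V_new/V_old).
Step 2:
                   M          G          D          A
  I          0.02312      0.192     0.2077     0.1527
  C         -0.02065    0.04129    0.04129    0.04129
  E         0.002474     0.2333      0.249      0.194
  solve Keq expr → x = 0.02065; check Q = 0.05131
Then add 0.03035 M of G.
Step 3:
                   M          G          D          A
  I         0.002474     0.2636      0.249      0.194
  C       5.9020e-04   -0.00118   -0.00118   -0.00118
  E         0.003064     0.2624     0.2478     0.1928
  solve Keq expr → x = -5.9020e-04; check Q = 0.05131

x = -5.9020e-04 M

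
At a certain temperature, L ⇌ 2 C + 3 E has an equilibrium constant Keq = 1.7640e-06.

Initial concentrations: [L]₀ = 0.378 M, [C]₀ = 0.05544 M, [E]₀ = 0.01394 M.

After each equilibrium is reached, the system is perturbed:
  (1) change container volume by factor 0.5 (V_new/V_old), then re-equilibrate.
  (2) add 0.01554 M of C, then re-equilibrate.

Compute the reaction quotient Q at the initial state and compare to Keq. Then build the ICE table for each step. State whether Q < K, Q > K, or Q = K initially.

Q₀ = 2.2026e-08; Q < K (proceeds forward)

Q₀ = 2.2026e-08 vs Keq = 1.7640e-06 ⇒ Q<K, forward
Step 1:
                  L         C         E
  init        0.378   0.05544   0.01394
  Δ        -0.01117   0.02235   0.03352
  eq         0.3668   0.07779   0.04746
  solve Keq expr → x = 0.01117; check Q = 1.7640e-06
Then change container volume by factor 0.5 (V_new/V_old).
Step 2:
                  L         C         E
  init       0.7337    0.1556   0.09493
  Δ         0.01677  -0.03354   -0.0503
  eq         0.7504     0.122   0.04463
  solve Keq expr → x = -0.01677; check Q = 1.7640e-06
Then add 0.01554 M of C.
Step 3:
                  L         C         E
  init       0.7504    0.1376   0.04463
  Δ        0.001001 -0.002003 -0.003004
  eq         0.7514    0.1356   0.04162
  solve Keq expr → x = -0.001001; check Q = 1.7640e-06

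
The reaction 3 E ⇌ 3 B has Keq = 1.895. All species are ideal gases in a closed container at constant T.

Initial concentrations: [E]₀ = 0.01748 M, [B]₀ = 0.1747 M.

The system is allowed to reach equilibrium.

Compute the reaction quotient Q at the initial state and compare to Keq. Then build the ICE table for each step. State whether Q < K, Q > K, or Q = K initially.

Q₀ = 998.3 vs Keq = 1.895 ⇒ Q>K, reverse
Step 1:
                  E         B
  init      0.01748    0.1747
  Δ         0.06841  -0.06841
  eq        0.08589    0.1063
  solve Keq expr → x = -0.0228; check Q = 1.895

Q₀ = 998.3; Q > K (proceeds reverse)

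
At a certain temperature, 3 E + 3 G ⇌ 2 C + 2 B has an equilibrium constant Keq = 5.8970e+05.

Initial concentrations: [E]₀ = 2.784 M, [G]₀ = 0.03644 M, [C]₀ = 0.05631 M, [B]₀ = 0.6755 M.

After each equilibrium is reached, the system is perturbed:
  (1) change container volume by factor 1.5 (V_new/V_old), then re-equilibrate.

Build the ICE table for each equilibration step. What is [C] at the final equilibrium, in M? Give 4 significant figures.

[C]_eq = 0.05337 M

Q₀ = 1.386 vs Keq = 5.8970e+05 ⇒ Q<K, forward
Step 1:
                   E          G          C          B
  init         2.784    0.03644    0.05631     0.6755
  Δ          -0.0358    -0.0358    0.02387    0.02387
  eq           2.748 6.3570e-04    0.08018     0.6994
  solve Keq expr → x = 0.01193; check Q = 5.8970e+05
Then change container volume by factor 1.5 (V_new/V_old).
Step 2:
                   E          G          C          B
  init         1.832 4.2380e-04    0.05345     0.4662
  Δ       1.3082e-04 1.3082e-04 -8.7215e-05 -8.7215e-05
  eq           1.832 5.5463e-04    0.05337     0.4662
  solve Keq expr → x = -4.3608e-05; check Q = 5.8970e+05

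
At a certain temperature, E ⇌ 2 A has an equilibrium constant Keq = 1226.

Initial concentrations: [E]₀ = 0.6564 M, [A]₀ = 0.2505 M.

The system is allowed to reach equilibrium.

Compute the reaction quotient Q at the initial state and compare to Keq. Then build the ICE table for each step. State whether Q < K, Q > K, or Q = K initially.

Q₀ = 0.0956; Q < K (proceeds forward)

Q₀ = 0.0956 vs Keq = 1226 ⇒ Q<K, forward
Step 1:
                    E           A
  I            0.6564      0.2505
  C           -0.6544       1.309
  E          0.001983       1.559
  solve Keq expr → x = 0.6544; check Q = 1226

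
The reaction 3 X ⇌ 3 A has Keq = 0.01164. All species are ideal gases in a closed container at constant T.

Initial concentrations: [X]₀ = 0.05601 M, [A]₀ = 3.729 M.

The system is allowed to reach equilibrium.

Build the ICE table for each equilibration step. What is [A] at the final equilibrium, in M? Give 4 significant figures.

Q₀ = 2.9511e+05 vs Keq = 0.01164 ⇒ Q>K, reverse
Step 1:
                  X         A
  I         0.05601     3.729
  C            3.03     -3.03
  E           3.086    0.6993
  solve Keq expr → x = -1.01; check Q = 0.01164

[A]_eq = 0.6993 M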